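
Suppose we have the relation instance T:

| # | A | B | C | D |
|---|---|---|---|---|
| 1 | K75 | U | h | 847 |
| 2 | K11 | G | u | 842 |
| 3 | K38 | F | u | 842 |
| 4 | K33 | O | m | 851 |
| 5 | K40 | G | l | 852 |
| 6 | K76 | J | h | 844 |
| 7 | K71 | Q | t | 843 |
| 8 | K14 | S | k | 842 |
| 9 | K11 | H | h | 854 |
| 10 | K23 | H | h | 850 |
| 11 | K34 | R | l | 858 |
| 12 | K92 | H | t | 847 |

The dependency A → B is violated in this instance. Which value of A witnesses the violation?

K11

A=K75: row 1 → B = U ✓
A=K11: rows 2, 9 → B takes values {G, H} — violation
A=K38: row 3 → B = F ✓
A=K33: row 4 → B = O ✓
A=K40: row 5 → B = G ✓
A=K76: row 6 → B = J ✓
A=K71: row 7 → B = Q ✓
A=K14: row 8 → B = S ✓
A=K23: row 10 → B = H ✓
A=K34: row 11 → B = R ✓
A=K92: row 12 → B = H ✓
The only A value with inconsistent B is A=K11.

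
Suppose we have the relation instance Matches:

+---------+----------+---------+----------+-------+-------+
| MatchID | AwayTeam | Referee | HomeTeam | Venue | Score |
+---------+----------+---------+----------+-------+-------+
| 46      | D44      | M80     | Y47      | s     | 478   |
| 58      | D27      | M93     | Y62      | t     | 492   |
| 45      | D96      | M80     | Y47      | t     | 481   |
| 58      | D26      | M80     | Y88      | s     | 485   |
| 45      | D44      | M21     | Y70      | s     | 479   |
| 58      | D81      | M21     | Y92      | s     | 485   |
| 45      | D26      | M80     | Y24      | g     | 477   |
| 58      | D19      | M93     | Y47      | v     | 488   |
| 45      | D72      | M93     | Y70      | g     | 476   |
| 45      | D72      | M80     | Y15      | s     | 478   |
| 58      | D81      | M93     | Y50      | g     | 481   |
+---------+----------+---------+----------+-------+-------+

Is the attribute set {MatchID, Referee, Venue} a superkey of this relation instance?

All 11 rows have distinct {MatchID, Referee, Venue} values, so {MatchID, Referee, Venue} → (all attributes) holds and {MatchID, Referee, Venue} is a superkey.

Yes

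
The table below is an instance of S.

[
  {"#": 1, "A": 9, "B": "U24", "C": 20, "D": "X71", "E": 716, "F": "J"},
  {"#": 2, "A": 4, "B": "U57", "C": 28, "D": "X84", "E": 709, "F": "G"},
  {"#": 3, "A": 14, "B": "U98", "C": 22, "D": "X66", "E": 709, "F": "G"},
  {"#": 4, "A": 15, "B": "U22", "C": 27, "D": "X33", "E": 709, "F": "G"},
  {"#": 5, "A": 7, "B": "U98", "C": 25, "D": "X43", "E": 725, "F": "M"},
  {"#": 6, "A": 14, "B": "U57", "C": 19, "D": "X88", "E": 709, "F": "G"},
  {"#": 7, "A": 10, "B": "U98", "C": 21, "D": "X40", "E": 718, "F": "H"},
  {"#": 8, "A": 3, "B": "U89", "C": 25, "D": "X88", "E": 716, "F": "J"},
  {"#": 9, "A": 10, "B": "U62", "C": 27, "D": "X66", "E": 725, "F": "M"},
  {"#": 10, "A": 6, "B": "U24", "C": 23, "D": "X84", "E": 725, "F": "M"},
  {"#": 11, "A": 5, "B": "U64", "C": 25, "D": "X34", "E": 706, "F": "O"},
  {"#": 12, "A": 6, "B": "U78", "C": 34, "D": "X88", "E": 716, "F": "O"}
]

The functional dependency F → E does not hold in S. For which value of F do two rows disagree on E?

O

F=J: rows 1, 8 → E = 716, 716 ✓
F=G: rows 2, 3, 4, 6 → E = 709, 709, 709, 709 ✓
F=M: rows 5, 9, 10 → E = 725, 725, 725 ✓
F=H: row 7 → E = 718 ✓
F=O: rows 11, 12 → E takes values {706, 716} — violation
The only F value with inconsistent E is F=O.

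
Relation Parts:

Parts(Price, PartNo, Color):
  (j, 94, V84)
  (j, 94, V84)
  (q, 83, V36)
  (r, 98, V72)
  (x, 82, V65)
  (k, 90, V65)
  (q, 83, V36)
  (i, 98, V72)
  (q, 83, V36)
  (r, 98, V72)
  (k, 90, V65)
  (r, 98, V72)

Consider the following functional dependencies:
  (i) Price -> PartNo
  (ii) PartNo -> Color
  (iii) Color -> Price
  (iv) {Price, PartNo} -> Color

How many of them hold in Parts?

(i) Price -> PartNo: every LHS value maps to a single RHS value — holds.
(ii) PartNo -> Color: every LHS value maps to a single RHS value — holds.
(iii) Color -> Price: Color=V72: 4 rows → Price takes values {r, i} — violation; Color=V65: 3 rows → Price takes values {x, k} — violation — fails.
(iv) {Price, PartNo} -> Color: every LHS value maps to a single RHS value — holds.
3 of the 4 dependencies hold.

3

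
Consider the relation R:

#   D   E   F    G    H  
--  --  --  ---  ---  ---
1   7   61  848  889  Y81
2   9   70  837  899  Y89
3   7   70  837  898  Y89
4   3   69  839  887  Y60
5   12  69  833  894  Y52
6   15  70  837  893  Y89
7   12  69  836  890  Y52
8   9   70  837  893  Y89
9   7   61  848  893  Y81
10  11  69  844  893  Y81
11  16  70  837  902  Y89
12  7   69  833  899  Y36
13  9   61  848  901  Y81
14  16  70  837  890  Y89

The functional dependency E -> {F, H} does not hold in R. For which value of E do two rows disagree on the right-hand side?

E=61: rows 1, 9, 13 → {F,H} = (848, Y81), (848, Y81), (848, Y81) ✓
E=70: rows 2, 3, 6, 8, 11, 14 → {F,H} = (837, Y89), (837, Y89), (837, Y89), (837, Y89), (837, Y89), (837, Y89) ✓
E=69: rows 4, 5, 7, 10, 12 → {F,H} takes values {(839, Y60), (833, Y52), (836, Y52), (844, Y81), (833, Y36)} — violation
The only E value with inconsistent RHS is E=69.

69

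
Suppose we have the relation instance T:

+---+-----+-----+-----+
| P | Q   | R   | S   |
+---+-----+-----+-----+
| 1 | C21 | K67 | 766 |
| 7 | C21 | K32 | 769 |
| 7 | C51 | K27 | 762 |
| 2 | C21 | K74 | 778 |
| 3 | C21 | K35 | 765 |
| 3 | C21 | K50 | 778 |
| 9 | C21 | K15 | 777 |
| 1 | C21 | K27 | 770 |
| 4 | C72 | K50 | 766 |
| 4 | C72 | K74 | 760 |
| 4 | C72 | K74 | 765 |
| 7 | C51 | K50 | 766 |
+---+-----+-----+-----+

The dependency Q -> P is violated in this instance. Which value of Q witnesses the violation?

C21

Q=C21: 7 rows → P takes values {1, 7, 2, 3, 9} — violation
Q=C51: 2 rows → P = 7, 7 ✓
Q=C72: 3 rows → P = 4, 4, 4 ✓
The only Q value with inconsistent P is Q=C21.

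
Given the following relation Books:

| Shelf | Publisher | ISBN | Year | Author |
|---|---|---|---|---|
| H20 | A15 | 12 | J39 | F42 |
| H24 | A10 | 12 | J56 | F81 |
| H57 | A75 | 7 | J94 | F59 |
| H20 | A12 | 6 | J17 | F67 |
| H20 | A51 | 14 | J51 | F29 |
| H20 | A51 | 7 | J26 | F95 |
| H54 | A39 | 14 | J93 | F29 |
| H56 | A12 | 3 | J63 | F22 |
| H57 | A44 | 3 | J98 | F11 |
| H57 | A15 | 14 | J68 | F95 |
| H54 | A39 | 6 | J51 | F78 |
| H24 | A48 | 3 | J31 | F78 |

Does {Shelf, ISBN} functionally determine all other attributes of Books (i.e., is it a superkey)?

All 12 rows have distinct {Shelf, ISBN} values, so {Shelf, ISBN} → (all attributes) holds and {Shelf, ISBN} is a superkey.

Yes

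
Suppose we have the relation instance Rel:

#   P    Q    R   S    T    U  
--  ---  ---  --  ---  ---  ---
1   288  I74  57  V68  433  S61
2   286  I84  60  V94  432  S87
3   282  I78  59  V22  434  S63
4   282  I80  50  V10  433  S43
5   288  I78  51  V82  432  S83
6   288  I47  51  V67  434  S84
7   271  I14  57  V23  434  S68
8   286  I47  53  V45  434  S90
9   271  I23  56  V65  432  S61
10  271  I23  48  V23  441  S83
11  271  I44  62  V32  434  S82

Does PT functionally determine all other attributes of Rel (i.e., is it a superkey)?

No

Rows 7 and 11 have the same PT value (P=271, T=434) but are distinct tuples, so PT does not determine every attribute — not a superkey.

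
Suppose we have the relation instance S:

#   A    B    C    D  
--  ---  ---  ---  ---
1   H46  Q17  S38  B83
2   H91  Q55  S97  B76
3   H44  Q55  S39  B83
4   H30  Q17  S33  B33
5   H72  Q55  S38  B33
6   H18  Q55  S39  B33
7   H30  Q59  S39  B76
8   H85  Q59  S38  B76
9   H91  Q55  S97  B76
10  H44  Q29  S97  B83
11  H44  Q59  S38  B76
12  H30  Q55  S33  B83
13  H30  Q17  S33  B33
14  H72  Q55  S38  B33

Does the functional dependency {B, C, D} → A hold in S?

(B=Q17, C=S38, D=B83): row 1 → A = H46 ✓
(B=Q55, C=S97, D=B76): rows 2, 9 → A = H91, H91 ✓
(B=Q55, C=S39, D=B83): row 3 → A = H44 ✓
(B=Q17, C=S33, D=B33): rows 4, 13 → A = H30, H30 ✓
(B=Q55, C=S38, D=B33): rows 5, 14 → A = H72, H72 ✓
(B=Q55, C=S39, D=B33): row 6 → A = H18 ✓
(B=Q59, C=S39, D=B76): row 7 → A = H30 ✓
(B=Q59, C=S38, D=B76): rows 8, 11 → A takes values {H85, H44} — violation
(B=Q29, C=S97, D=B83): row 10 → A = H44 ✓
(B=Q55, C=S33, D=B83): row 12 → A = H30 ✓
Two rows agree on {B, C, D} but differ on A, so {B, C, D} → A does not hold.

No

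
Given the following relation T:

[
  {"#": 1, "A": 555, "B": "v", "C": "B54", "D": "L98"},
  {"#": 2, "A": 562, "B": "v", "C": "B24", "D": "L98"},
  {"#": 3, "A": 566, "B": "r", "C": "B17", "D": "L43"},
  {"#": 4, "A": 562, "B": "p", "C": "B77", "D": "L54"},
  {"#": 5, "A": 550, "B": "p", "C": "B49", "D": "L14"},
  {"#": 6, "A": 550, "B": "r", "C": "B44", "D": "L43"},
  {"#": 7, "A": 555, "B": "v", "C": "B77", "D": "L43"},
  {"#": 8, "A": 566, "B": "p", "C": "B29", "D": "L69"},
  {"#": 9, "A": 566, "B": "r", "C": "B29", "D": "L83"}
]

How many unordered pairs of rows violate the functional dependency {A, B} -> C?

2

(A=555, B=v): violating pairs (1,7) — 1 pair.
(A=566, B=r): violating pairs (3,9) — 1 pair.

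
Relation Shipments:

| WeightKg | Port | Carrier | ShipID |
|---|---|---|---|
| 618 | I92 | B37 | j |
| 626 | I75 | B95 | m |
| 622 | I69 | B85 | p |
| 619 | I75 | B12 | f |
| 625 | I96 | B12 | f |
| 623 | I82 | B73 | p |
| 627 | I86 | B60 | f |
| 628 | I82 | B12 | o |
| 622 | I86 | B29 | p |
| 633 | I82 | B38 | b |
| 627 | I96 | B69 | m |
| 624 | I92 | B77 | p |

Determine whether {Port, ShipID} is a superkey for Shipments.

Yes

All 12 rows have distinct {Port, ShipID} values, so {Port, ShipID} → (all attributes) holds and {Port, ShipID} is a superkey.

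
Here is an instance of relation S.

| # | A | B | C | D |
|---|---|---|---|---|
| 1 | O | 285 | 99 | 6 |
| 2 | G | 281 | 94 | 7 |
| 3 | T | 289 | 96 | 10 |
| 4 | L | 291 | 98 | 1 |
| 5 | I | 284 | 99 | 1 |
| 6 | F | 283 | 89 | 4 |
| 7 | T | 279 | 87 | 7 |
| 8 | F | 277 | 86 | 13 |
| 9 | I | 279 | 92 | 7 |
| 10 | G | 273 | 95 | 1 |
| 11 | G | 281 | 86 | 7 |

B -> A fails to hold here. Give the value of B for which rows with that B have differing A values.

B=285: row 1 → A = O ✓
B=281: rows 2, 11 → A = G, G ✓
B=289: row 3 → A = T ✓
B=291: row 4 → A = L ✓
B=284: row 5 → A = I ✓
B=283: row 6 → A = F ✓
B=279: rows 7, 9 → A takes values {T, I} — violation
B=277: row 8 → A = F ✓
B=273: row 10 → A = G ✓
The only B value with inconsistent A is B=279.

279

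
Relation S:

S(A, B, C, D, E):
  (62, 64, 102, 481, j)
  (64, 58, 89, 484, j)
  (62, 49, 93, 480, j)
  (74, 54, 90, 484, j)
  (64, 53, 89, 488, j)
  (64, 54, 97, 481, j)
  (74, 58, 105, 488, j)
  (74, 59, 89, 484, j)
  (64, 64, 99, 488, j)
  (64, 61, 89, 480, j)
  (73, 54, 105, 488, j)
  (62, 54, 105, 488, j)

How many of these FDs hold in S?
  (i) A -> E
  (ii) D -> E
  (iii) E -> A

2

(i) A -> E: every LHS value maps to a single RHS value — holds.
(ii) D -> E: every LHS value maps to a single RHS value — holds.
(iii) E -> A: E=j: 12 rows → A takes values {62, 64, 74, 73} — violation — fails.
2 of the 3 dependencies hold.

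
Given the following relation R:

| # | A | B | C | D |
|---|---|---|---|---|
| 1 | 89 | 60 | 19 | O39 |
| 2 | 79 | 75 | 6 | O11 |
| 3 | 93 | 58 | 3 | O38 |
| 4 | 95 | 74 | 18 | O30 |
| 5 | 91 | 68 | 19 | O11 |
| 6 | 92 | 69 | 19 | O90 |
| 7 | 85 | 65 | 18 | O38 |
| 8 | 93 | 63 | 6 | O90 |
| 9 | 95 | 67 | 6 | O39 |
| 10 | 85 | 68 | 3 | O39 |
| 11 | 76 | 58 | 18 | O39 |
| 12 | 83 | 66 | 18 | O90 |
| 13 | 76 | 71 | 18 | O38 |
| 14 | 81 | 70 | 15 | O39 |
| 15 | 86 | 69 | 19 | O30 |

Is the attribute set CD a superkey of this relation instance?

No

Rows 7 and 13 have the same CD value (C=18, D=O38) but are distinct tuples, so CD does not determine every attribute — not a superkey.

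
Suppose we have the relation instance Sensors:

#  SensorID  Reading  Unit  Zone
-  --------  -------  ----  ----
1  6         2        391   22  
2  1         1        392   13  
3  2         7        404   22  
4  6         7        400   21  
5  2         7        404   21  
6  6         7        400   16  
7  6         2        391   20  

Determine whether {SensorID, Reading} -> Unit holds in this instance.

(SensorID=6, Reading=2): rows 1, 7 → Unit = 391, 391 ✓
(SensorID=1, Reading=1): row 2 → Unit = 392 ✓
(SensorID=2, Reading=7): rows 3, 5 → Unit = 404, 404 ✓
(SensorID=6, Reading=7): rows 4, 6 → Unit = 400, 400 ✓
Every {SensorID, Reading} value is associated with a single Unit value, so {SensorID, Reading} -> Unit holds.

Yes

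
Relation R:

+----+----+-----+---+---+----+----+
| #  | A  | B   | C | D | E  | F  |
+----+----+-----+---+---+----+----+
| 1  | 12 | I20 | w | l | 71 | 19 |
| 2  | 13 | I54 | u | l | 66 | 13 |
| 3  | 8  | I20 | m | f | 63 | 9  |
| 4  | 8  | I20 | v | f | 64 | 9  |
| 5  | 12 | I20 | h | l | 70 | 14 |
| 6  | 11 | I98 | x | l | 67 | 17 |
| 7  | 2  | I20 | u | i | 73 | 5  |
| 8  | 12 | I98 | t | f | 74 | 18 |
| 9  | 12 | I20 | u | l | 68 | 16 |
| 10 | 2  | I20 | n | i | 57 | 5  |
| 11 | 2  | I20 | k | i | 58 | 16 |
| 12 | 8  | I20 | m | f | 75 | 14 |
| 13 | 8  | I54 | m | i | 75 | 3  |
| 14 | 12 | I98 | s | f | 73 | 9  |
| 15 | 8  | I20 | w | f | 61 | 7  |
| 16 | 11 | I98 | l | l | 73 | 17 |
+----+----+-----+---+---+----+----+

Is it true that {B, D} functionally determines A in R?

(B=I20, D=l): rows 1, 5, 9 → A = 12, 12, 12 ✓
(B=I54, D=l): row 2 → A = 13 ✓
(B=I20, D=f): rows 3, 4, 12, 15 → A = 8, 8, 8, 8 ✓
(B=I98, D=l): rows 6, 16 → A = 11, 11 ✓
(B=I20, D=i): rows 7, 10, 11 → A = 2, 2, 2 ✓
(B=I98, D=f): rows 8, 14 → A = 12, 12 ✓
(B=I54, D=i): row 13 → A = 8 ✓
Every {B, D} value is associated with a single A value, so {B, D} -> A holds.

Yes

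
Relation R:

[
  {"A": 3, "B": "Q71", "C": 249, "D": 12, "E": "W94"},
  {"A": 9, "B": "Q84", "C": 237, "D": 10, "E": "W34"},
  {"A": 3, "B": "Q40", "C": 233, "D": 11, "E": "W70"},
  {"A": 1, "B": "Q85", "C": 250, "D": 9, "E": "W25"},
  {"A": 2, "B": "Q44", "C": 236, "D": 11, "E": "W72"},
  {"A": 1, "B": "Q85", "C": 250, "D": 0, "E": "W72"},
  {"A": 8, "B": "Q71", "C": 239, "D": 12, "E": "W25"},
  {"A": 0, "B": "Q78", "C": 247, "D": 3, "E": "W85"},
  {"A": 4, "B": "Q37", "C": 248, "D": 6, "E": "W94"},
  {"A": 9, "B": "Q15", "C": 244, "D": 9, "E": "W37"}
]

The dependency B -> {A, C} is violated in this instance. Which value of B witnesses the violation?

Q71

B=Q71: 2 rows → {A,C} takes values {(3, 249), (8, 239)} — violation
B=Q84: 1 row → {A,C} = (9, 237) ✓
B=Q40: 1 row → {A,C} = (3, 233) ✓
B=Q85: 2 rows → {A,C} = (1, 250), (1, 250) ✓
B=Q44: 1 row → {A,C} = (2, 236) ✓
B=Q78: 1 row → {A,C} = (0, 247) ✓
B=Q37: 1 row → {A,C} = (4, 248) ✓
B=Q15: 1 row → {A,C} = (9, 244) ✓
The only B value with inconsistent RHS is B=Q71.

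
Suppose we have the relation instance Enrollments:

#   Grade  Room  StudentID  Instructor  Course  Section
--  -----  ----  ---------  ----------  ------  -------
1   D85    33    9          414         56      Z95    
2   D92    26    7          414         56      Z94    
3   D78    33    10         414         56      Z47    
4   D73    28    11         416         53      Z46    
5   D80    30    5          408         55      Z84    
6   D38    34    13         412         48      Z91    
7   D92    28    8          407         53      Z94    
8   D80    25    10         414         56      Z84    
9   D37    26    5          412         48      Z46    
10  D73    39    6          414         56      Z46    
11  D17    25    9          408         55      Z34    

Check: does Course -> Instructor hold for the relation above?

No

Course=56: rows 1, 2, 3, 8, 10 → Instructor = 414, 414, 414, 414, 414 ✓
Course=53: rows 4, 7 → Instructor takes values {416, 407} — violation
Course=55: rows 5, 11 → Instructor = 408, 408 ✓
Course=48: rows 6, 9 → Instructor = 412, 412 ✓
Two rows agree on Course but differ on Instructor, so Course -> Instructor does not hold.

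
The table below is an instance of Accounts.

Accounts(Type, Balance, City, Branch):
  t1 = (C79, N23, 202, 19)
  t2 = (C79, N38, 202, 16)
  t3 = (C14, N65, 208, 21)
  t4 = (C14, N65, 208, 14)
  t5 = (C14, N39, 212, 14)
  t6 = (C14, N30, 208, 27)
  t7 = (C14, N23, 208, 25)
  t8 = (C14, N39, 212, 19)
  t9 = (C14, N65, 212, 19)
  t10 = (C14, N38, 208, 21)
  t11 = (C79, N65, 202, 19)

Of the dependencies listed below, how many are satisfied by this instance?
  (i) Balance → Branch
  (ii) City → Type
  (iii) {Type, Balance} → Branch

1

(i) Balance → Branch: Balance=N23: rows 1, 7 → Branch takes values {19, 25} — violation; Balance=N38: rows 2, 10 → Branch takes values {16, 21} — violation; Balance=N65: rows 3, 4, 9, 11 → Branch takes values {21, 14, 19} — violation; Balance=N39: rows 5, 8 → Branch takes values {14, 19} — violation — fails.
(ii) City → Type: every LHS value maps to a single RHS value — holds.
(iii) {Type, Balance} → Branch: (Type=C14, Balance=N65): rows 3, 4, 9 → Branch takes values {21, 14, 19} — violation; (Type=C14, Balance=N39): rows 5, 8 → Branch takes values {14, 19} — violation — fails.
1 of the 3 dependencies holds.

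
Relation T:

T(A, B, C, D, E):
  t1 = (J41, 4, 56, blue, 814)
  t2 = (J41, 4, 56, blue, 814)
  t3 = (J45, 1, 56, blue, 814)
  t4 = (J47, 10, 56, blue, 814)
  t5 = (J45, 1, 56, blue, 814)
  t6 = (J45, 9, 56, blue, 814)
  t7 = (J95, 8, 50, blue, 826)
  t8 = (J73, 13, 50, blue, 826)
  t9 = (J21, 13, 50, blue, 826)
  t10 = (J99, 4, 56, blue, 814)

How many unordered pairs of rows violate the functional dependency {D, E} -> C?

(D=blue, E=814): all 7 rows agree on C — 0 pairs.
(D=blue, E=826): all 3 rows agree on C — 0 pairs.

0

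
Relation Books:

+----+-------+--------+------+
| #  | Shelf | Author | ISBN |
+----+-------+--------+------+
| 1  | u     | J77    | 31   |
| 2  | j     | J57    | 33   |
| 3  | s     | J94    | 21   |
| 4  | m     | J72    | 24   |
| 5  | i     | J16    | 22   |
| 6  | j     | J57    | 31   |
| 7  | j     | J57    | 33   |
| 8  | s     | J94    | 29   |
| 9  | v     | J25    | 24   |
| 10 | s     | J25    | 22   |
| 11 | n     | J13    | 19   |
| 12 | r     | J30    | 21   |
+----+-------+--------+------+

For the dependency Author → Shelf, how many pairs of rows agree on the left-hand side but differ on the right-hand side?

1

Author=J57: all 3 rows agree on Shelf — 0 pairs.
Author=J94: all 2 rows agree on Shelf — 0 pairs.
Author=J25: violating pairs (9,10) — 1 pair.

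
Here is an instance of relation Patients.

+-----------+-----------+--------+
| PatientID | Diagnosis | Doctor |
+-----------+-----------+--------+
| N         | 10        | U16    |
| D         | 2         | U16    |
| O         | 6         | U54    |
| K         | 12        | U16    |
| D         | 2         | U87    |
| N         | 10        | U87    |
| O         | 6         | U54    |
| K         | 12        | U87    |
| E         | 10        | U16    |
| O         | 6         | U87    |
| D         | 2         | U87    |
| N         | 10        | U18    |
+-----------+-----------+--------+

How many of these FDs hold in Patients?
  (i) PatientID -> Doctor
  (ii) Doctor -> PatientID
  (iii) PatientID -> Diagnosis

1

(i) PatientID -> Doctor: PatientID=N: 3 rows → Doctor takes values {U16, U87, U18} — violation; PatientID=D: 3 rows → Doctor takes values {U16, U87} — violation; PatientID=O: 3 rows → Doctor takes values {U54, U87} — violation; PatientID=K: 2 rows → Doctor takes values {U16, U87} — violation — fails.
(ii) Doctor -> PatientID: Doctor=U16: 4 rows → PatientID takes values {N, D, K, E} — violation; Doctor=U87: 5 rows → PatientID takes values {D, N, K, O} — violation — fails.
(iii) PatientID -> Diagnosis: every LHS value maps to a single RHS value — holds.
1 of the 3 dependencies holds.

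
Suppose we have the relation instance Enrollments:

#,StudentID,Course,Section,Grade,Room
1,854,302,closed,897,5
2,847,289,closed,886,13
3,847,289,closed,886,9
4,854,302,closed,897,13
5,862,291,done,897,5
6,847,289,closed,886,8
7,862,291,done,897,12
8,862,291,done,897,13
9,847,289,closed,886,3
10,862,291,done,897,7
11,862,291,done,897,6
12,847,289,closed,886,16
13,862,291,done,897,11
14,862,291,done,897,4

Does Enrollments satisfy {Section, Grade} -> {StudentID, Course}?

Yes

(Section=closed, Grade=897): rows 1, 4 → {StudentID,Course} = (854, 302), (854, 302) ✓
(Section=closed, Grade=886): rows 2, 3, 6, 9, 12 → {StudentID,Course} = (847, 289), (847, 289), (847, 289), (847, 289), (847, 289) ✓
(Section=done, Grade=897): rows 5, 7, 8, 10, 11, 13, 14 → {StudentID,Course} = (862, 291), (862, 291), (862, 291), (862, 291), (862, 291), (862, 291), (862, 291) ✓
Every {Section, Grade} value is associated with a single {StudentID, Course} value, so {Section, Grade} -> {StudentID, Course} holds.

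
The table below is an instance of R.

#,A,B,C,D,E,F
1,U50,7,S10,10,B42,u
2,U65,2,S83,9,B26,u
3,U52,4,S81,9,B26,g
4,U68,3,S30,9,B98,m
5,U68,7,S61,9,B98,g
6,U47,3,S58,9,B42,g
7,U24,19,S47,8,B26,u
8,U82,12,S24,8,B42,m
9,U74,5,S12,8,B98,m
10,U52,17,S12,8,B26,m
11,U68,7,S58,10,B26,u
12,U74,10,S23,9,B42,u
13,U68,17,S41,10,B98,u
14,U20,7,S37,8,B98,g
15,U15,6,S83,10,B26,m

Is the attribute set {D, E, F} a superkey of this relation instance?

Yes

All 15 rows have distinct {D, E, F} values, so {D, E, F} → (all attributes) holds and {D, E, F} is a superkey.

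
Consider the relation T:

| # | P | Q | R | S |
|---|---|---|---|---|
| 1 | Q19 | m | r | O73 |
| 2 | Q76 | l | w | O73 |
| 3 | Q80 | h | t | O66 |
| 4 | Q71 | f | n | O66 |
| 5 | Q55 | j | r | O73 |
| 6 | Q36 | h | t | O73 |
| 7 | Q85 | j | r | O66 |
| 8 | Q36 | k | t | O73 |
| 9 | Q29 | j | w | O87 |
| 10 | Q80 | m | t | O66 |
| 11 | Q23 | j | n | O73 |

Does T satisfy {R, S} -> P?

(R=r, S=O73): rows 1, 5 → P takes values {Q19, Q55} — violation
(R=w, S=O73): row 2 → P = Q76 ✓
(R=t, S=O66): rows 3, 10 → P = Q80, Q80 ✓
(R=n, S=O66): row 4 → P = Q71 ✓
(R=t, S=O73): rows 6, 8 → P = Q36, Q36 ✓
(R=r, S=O66): row 7 → P = Q85 ✓
(R=w, S=O87): row 9 → P = Q29 ✓
(R=n, S=O73): row 11 → P = Q23 ✓
Two rows agree on {R, S} but differ on P, so {R, S} -> P does not hold.

No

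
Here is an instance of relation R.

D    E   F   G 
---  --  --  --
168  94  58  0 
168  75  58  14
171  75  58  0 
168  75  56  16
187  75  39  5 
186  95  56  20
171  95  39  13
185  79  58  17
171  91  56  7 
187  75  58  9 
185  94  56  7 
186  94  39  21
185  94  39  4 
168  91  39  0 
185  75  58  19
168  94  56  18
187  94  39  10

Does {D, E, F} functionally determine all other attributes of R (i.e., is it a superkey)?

Yes

All 17 rows have distinct {D, E, F} values, so {D, E, F} → (all attributes) holds and {D, E, F} is a superkey.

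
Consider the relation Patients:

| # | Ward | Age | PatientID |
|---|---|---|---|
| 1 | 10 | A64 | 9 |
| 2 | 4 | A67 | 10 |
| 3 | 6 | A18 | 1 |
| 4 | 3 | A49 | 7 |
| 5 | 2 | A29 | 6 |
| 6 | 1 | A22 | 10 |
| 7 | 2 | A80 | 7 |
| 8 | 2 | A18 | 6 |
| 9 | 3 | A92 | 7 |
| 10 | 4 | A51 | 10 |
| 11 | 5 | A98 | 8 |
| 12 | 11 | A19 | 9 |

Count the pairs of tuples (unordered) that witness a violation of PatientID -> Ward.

PatientID=9: violating pairs (1,12) — 1 pair.
PatientID=10: violating pairs (2,6), (6,10) — 2 pairs.
PatientID=7: violating pairs (4,7), (7,9) — 2 pairs.
PatientID=6: all 2 rows agree on Ward — 0 pairs.

5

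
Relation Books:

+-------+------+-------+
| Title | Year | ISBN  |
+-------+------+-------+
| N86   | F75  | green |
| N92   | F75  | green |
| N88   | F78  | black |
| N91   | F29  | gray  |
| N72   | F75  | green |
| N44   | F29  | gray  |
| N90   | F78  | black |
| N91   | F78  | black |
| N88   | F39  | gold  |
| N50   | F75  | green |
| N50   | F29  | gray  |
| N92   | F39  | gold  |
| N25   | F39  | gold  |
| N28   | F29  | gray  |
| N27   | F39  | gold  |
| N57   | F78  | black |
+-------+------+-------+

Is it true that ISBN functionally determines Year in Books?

Yes

ISBN=green: 4 rows → Year = F75, F75, F75, F75 ✓
ISBN=black: 4 rows → Year = F78, F78, F78, F78 ✓
ISBN=gray: 4 rows → Year = F29, F29, F29, F29 ✓
ISBN=gold: 4 rows → Year = F39, F39, F39, F39 ✓
Every ISBN value is associated with a single Year value, so ISBN → Year holds.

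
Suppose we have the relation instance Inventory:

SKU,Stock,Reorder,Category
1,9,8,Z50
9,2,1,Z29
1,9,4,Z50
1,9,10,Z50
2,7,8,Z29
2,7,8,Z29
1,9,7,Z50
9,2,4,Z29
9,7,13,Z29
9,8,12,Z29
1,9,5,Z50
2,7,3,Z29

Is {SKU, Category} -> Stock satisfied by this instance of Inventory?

(SKU=1, Category=Z50): 5 rows → Stock = 9, 9, 9, 9, 9 ✓
(SKU=9, Category=Z29): 4 rows → Stock takes values {2, 7, 8} — violation
(SKU=2, Category=Z29): 3 rows → Stock = 7, 7, 7 ✓
Two rows agree on {SKU, Category} but differ on Stock, so {SKU, Category} -> Stock does not hold.

No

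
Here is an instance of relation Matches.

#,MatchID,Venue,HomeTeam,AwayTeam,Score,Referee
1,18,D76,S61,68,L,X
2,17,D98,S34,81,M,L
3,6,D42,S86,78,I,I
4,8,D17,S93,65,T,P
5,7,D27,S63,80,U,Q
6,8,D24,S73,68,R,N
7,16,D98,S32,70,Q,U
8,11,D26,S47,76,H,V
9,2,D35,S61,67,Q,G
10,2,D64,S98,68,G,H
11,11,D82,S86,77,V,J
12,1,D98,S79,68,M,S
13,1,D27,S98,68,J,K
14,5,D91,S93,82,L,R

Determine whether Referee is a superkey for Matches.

Yes

All 14 rows have distinct Referee values, so Referee → (all attributes) holds and Referee is a superkey.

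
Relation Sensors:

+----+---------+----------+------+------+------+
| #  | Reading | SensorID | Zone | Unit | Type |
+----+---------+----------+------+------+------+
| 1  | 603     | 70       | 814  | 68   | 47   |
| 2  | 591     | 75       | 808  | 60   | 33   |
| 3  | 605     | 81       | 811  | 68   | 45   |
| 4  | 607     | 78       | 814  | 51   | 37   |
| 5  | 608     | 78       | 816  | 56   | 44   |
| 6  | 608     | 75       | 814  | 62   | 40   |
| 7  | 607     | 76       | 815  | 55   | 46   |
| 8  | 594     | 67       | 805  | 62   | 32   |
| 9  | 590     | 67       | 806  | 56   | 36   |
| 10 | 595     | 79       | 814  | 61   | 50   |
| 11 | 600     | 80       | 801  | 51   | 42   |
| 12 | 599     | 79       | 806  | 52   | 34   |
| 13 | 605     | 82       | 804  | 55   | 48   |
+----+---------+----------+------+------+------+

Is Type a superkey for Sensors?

All 13 rows have distinct Type values, so Type → (all attributes) holds and Type is a superkey.

Yes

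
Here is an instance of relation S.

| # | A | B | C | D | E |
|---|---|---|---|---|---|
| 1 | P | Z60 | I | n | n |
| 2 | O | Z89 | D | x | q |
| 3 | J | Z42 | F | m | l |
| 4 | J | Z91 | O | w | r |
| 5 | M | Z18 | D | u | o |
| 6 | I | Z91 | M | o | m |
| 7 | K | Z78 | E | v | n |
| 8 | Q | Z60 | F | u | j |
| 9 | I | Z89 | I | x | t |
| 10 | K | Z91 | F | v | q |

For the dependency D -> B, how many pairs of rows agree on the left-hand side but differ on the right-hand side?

D=x: all 2 rows agree on B — 0 pairs.
D=u: violating pairs (5,8) — 1 pair.
D=v: violating pairs (7,10) — 1 pair.

2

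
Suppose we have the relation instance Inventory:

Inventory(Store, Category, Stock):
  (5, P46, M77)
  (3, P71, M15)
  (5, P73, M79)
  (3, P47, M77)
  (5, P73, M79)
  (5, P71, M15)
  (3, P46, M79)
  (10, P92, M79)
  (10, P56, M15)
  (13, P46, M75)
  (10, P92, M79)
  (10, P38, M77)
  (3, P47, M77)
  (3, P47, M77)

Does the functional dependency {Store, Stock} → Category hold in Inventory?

(Store=5, Stock=M77): 1 row → Category = P46 ✓
(Store=3, Stock=M15): 1 row → Category = P71 ✓
(Store=5, Stock=M79): 2 rows → Category = P73, P73 ✓
(Store=3, Stock=M77): 3 rows → Category = P47, P47, P47 ✓
(Store=5, Stock=M15): 1 row → Category = P71 ✓
(Store=3, Stock=M79): 1 row → Category = P46 ✓
(Store=10, Stock=M79): 2 rows → Category = P92, P92 ✓
(Store=10, Stock=M15): 1 row → Category = P56 ✓
(Store=13, Stock=M75): 1 row → Category = P46 ✓
(Store=10, Stock=M77): 1 row → Category = P38 ✓
Every {Store, Stock} value is associated with a single Category value, so {Store, Stock} → Category holds.

Yes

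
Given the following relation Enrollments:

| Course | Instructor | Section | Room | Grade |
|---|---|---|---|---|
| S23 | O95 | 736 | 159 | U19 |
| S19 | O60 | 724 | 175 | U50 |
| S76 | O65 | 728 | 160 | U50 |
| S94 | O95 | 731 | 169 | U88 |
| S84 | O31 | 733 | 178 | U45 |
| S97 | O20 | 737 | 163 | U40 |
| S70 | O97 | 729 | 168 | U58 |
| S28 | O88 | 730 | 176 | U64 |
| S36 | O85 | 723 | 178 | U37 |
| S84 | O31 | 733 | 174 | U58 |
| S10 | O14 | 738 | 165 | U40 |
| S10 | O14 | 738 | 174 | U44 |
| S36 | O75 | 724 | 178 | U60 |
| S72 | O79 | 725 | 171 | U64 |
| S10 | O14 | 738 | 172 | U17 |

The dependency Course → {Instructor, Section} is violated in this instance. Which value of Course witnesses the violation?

Course=S23: 1 row → {Instructor,Section} = (O95, 736) ✓
Course=S19: 1 row → {Instructor,Section} = (O60, 724) ✓
Course=S76: 1 row → {Instructor,Section} = (O65, 728) ✓
Course=S94: 1 row → {Instructor,Section} = (O95, 731) ✓
Course=S84: 2 rows → {Instructor,Section} = (O31, 733), (O31, 733) ✓
Course=S97: 1 row → {Instructor,Section} = (O20, 737) ✓
Course=S70: 1 row → {Instructor,Section} = (O97, 729) ✓
Course=S28: 1 row → {Instructor,Section} = (O88, 730) ✓
Course=S36: 2 rows → {Instructor,Section} takes values {(O85, 723), (O75, 724)} — violation
Course=S10: 3 rows → {Instructor,Section} = (O14, 738), (O14, 738), (O14, 738) ✓
Course=S72: 1 row → {Instructor,Section} = (O79, 725) ✓
The only Course value with inconsistent RHS is Course=S36.

S36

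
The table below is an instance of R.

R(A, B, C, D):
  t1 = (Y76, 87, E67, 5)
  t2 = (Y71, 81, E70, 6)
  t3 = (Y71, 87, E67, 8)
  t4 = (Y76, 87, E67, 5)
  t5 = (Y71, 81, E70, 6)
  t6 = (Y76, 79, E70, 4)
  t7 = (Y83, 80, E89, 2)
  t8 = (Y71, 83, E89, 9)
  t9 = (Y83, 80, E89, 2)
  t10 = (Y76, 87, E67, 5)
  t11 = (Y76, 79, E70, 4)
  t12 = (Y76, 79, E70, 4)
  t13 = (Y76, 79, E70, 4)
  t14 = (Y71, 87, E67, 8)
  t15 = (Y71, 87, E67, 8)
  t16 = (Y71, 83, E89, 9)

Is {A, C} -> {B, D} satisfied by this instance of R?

Yes

(A=Y76, C=E67): rows 1, 4, 10 → {B,D} = (87, 5), (87, 5), (87, 5) ✓
(A=Y71, C=E70): rows 2, 5 → {B,D} = (81, 6), (81, 6) ✓
(A=Y71, C=E67): rows 3, 14, 15 → {B,D} = (87, 8), (87, 8), (87, 8) ✓
(A=Y76, C=E70): rows 6, 11, 12, 13 → {B,D} = (79, 4), (79, 4), (79, 4), (79, 4) ✓
(A=Y83, C=E89): rows 7, 9 → {B,D} = (80, 2), (80, 2) ✓
(A=Y71, C=E89): rows 8, 16 → {B,D} = (83, 9), (83, 9) ✓
Every {A, C} value is associated with a single {B, D} value, so {A, C} -> {B, D} holds.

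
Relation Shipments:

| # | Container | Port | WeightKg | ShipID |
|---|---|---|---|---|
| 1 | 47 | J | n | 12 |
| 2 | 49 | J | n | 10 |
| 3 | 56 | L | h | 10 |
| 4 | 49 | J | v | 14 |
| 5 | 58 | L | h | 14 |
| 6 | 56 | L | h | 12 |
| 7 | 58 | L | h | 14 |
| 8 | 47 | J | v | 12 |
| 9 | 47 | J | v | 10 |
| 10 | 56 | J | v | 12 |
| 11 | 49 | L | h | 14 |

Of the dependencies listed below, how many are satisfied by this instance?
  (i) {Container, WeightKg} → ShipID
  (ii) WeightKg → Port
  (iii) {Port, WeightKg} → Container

1

(i) {Container, WeightKg} → ShipID: (Container=56, WeightKg=h): rows 3, 6 → ShipID takes values {10, 12} — violation; (Container=47, WeightKg=v): rows 8, 9 → ShipID takes values {12, 10} — violation — fails.
(ii) WeightKg → Port: every LHS value maps to a single RHS value — holds.
(iii) {Port, WeightKg} → Container: (Port=J, WeightKg=n): rows 1, 2 → Container takes values {47, 49} — violation; (Port=L, WeightKg=h): rows 3, 5, 6, 7, 11 → Container takes values {56, 58, 49} — violation; (Port=J, WeightKg=v): rows 4, 8, 9, 10 → Container takes values {49, 47, 56} — violation — fails.
1 of the 3 dependencies holds.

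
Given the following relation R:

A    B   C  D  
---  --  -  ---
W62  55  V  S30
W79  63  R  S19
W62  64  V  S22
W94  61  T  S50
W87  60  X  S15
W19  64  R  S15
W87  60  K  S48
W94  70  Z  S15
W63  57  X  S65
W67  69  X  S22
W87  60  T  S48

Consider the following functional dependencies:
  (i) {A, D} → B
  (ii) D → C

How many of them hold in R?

1

(i) {A, D} → B: every LHS value maps to a single RHS value — holds.
(ii) D → C: D=S22: 2 rows → C takes values {V, X} — violation; D=S15: 3 rows → C takes values {X, R, Z} — violation; D=S48: 2 rows → C takes values {K, T} — violation — fails.
1 of the 2 dependencies holds.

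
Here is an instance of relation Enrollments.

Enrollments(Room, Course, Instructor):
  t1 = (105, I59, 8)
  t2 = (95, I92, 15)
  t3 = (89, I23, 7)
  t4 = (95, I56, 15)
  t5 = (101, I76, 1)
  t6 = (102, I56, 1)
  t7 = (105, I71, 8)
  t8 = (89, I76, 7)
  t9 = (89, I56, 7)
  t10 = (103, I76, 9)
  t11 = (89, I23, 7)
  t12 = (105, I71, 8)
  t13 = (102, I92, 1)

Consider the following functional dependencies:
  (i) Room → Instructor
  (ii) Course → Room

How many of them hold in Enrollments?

(i) Room → Instructor: every LHS value maps to a single RHS value — holds.
(ii) Course → Room: Course=I92: rows 2, 13 → Room takes values {95, 102} — violation; Course=I56: rows 4, 6, 9 → Room takes values {95, 102, 89} — violation; Course=I76: rows 5, 8, 10 → Room takes values {101, 89, 103} — violation — fails.
1 of the 2 dependencies holds.

1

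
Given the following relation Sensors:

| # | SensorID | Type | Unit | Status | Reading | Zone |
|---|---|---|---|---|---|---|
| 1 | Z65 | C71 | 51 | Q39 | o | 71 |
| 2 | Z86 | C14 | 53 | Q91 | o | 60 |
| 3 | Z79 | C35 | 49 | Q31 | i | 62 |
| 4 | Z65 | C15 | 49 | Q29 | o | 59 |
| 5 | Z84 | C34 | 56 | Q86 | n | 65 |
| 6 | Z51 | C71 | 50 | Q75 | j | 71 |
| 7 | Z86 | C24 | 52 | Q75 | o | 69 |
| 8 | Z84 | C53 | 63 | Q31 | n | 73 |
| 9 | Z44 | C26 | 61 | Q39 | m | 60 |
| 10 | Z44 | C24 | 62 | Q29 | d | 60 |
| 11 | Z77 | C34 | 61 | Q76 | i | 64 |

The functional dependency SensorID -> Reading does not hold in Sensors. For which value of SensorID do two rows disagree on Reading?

Z44

SensorID=Z65: rows 1, 4 → Reading = o, o ✓
SensorID=Z86: rows 2, 7 → Reading = o, o ✓
SensorID=Z79: row 3 → Reading = i ✓
SensorID=Z84: rows 5, 8 → Reading = n, n ✓
SensorID=Z51: row 6 → Reading = j ✓
SensorID=Z44: rows 9, 10 → Reading takes values {m, d} — violation
SensorID=Z77: row 11 → Reading = i ✓
The only SensorID value with inconsistent Reading is SensorID=Z44.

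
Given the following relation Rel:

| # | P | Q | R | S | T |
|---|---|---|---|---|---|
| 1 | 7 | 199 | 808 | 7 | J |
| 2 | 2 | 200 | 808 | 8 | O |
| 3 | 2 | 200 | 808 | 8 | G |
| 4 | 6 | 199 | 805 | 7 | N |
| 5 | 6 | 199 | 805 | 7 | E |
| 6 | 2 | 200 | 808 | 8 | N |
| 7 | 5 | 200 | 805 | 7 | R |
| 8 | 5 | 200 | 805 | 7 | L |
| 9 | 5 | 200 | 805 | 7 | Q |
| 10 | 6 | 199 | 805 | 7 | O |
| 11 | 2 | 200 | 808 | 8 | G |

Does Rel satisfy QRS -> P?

Yes

(Q=199, R=808, S=7): row 1 → P = 7 ✓
(Q=200, R=808, S=8): rows 2, 3, 6, 11 → P = 2, 2, 2, 2 ✓
(Q=199, R=805, S=7): rows 4, 5, 10 → P = 6, 6, 6 ✓
(Q=200, R=805, S=7): rows 7, 8, 9 → P = 5, 5, 5 ✓
Every QRS value is associated with a single P value, so QRS -> P holds.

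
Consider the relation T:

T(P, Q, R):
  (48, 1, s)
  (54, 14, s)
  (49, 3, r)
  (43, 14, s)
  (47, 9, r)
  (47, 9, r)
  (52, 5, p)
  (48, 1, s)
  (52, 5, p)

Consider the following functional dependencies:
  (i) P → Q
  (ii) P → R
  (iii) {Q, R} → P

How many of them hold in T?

(i) P → Q: every LHS value maps to a single RHS value — holds.
(ii) P → R: every LHS value maps to a single RHS value — holds.
(iii) {Q, R} → P: (Q=14, R=s): 2 rows → P takes values {54, 43} — violation — fails.
2 of the 3 dependencies hold.

2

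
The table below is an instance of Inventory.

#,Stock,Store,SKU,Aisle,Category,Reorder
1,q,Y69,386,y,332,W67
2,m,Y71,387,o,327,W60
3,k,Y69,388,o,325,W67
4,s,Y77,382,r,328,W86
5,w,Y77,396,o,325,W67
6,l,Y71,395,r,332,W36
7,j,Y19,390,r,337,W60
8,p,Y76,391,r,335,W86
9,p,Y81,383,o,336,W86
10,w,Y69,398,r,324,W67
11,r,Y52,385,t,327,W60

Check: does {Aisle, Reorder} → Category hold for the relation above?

(Aisle=y, Reorder=W67): row 1 → Category = 332 ✓
(Aisle=o, Reorder=W60): row 2 → Category = 327 ✓
(Aisle=o, Reorder=W67): rows 3, 5 → Category = 325, 325 ✓
(Aisle=r, Reorder=W86): rows 4, 8 → Category takes values {328, 335} — violation
(Aisle=r, Reorder=W36): row 6 → Category = 332 ✓
(Aisle=r, Reorder=W60): row 7 → Category = 337 ✓
(Aisle=o, Reorder=W86): row 9 → Category = 336 ✓
(Aisle=r, Reorder=W67): row 10 → Category = 324 ✓
(Aisle=t, Reorder=W60): row 11 → Category = 327 ✓
Two rows agree on {Aisle, Reorder} but differ on Category, so {Aisle, Reorder} → Category does not hold.

No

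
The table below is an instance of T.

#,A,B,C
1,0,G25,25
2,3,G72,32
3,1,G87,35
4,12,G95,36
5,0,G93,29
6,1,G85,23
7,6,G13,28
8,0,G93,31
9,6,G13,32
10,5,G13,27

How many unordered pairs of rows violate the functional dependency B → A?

B=G93: all 2 rows agree on A — 0 pairs.
B=G13: violating pairs (7,10), (9,10) — 2 pairs.

2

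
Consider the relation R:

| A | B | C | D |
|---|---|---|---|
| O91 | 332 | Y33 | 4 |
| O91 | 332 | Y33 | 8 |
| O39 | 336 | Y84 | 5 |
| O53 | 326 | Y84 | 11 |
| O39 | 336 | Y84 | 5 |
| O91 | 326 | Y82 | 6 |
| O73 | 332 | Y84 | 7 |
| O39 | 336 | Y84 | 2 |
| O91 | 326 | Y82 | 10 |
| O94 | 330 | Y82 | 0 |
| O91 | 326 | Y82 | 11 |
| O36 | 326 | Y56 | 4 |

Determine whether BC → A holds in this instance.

(B=332, C=Y33): 2 rows → A = O91, O91 ✓
(B=336, C=Y84): 3 rows → A = O39, O39, O39 ✓
(B=326, C=Y84): 1 row → A = O53 ✓
(B=326, C=Y82): 3 rows → A = O91, O91, O91 ✓
(B=332, C=Y84): 1 row → A = O73 ✓
(B=330, C=Y82): 1 row → A = O94 ✓
(B=326, C=Y56): 1 row → A = O36 ✓
Every BC value is associated with a single A value, so BC → A holds.

Yes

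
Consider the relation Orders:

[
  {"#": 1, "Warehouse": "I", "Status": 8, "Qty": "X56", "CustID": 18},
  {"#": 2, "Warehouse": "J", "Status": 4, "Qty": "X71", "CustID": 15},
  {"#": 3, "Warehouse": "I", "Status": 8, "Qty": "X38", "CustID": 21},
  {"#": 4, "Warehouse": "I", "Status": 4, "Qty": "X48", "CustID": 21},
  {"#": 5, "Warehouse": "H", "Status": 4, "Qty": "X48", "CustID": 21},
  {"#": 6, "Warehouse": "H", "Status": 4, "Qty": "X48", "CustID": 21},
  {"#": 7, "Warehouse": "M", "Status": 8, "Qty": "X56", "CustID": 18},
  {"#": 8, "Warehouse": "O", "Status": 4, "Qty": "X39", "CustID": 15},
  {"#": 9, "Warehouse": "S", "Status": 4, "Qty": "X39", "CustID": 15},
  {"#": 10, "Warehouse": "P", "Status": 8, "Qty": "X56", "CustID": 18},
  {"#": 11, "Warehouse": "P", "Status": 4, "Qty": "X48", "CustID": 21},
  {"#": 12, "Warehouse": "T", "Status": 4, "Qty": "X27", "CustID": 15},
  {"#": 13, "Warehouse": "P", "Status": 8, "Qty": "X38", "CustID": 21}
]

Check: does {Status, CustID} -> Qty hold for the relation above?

(Status=8, CustID=18): rows 1, 7, 10 → Qty = X56, X56, X56 ✓
(Status=4, CustID=15): rows 2, 8, 9, 12 → Qty takes values {X71, X39, X27} — violation
(Status=8, CustID=21): rows 3, 13 → Qty = X38, X38 ✓
(Status=4, CustID=21): rows 4, 5, 6, 11 → Qty = X48, X48, X48, X48 ✓
Two rows agree on {Status, CustID} but differ on Qty, so {Status, CustID} -> Qty does not hold.

No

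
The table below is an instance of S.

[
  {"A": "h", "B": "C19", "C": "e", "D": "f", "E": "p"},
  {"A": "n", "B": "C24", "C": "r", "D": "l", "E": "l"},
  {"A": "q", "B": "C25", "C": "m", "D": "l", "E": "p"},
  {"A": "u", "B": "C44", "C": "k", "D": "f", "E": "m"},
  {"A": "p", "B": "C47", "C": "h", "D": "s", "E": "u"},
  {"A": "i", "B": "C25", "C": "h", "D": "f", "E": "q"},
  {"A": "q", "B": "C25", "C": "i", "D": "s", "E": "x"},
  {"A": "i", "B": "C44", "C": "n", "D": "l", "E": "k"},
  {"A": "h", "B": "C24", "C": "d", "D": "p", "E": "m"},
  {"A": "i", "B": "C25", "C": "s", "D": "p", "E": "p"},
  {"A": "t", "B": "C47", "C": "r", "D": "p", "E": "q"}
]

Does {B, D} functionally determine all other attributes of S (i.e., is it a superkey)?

All 11 rows have distinct {B, D} values, so {B, D} → (all attributes) holds and {B, D} is a superkey.

Yes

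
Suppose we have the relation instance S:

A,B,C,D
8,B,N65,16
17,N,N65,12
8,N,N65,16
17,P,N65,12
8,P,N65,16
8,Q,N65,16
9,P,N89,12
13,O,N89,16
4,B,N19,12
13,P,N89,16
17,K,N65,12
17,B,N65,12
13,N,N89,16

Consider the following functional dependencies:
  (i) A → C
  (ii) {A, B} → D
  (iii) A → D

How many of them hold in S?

3

(i) A → C: every LHS value maps to a single RHS value — holds.
(ii) {A, B} → D: every LHS value maps to a single RHS value — holds.
(iii) A → D: every LHS value maps to a single RHS value — holds.
3 of the 3 dependencies hold.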